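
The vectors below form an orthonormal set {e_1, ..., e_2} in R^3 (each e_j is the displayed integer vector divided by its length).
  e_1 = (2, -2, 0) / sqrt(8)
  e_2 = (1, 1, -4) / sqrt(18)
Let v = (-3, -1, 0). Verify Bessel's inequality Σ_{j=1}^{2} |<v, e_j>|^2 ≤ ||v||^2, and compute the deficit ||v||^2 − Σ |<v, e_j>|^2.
Σ |<v, e_j>|^2 = 26/9; ||v||^2 = 10; deficit = 64/9

Write each e_j = u_j / sqrt(<u_j, u_j>) where u_j is the displayed integer vector. Then <v, e_j> = <v, u_j> / sqrt(<u_j, u_j>), so |<v, e_j>|^2 = <v, u_j>^2 / <u_j, u_j>.
Coefficients: <v, e_1> = -4/sqrt(8), <v, e_2> = -4/sqrt(18).
Square and sum: Σ |<v, e_j>|^2 = 26/9.
Compute ||v||^2 = v·v = 10.
Deficit = 10 − 26/9 = 64/9 ≥ 0, confirming Bessel's inequality. (The deficit equals ||v − Σ <v,e_j> e_j||^2, the squared distance from v to span{e_j}.)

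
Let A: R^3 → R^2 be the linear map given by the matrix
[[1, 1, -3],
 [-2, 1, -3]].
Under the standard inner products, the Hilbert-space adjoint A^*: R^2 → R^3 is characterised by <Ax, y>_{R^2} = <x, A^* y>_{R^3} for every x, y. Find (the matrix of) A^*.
A^* = A^T =
[[1, -2],
 [1, 1],
 [-3, -3]]

For real matrices with standard dot products, the defining identity <Ax, y> = <x, A^* y> gives (Ax)^T y = x^T (A^*) y, i.e. x^T A^T y = x^T (A^*) y. Since this holds for all x, y, we must have A^* = A^T. Therefore
A^* =
[[1, -2],
 [1, 1],
 [-3, -3]].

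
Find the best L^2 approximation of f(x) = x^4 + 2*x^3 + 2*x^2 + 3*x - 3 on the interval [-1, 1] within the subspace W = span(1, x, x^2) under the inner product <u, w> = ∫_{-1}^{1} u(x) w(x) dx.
g(x) = 20*x^2/7 + 21*x/5 - 108/35

The best approximation g ∈ W is the orthogonal projection of f onto W. Writing g = a_0 + a_1 x + a_2 x^2, the coefficients solve the normal equations G · a = b where
  G_{ij} = <φ_i, φ_j> and b_i = <f, φ_i>, with φ_0 = 1, φ_1 = x, φ_2 = x^2.
G =
  [2, 0, 2/3]
  [0, 2/3, 0]
  [2/3, 0, 2/5],
b = (-64/15, 14/5, -32/35).
Solving gives a_0 = -108/35, a_1 = 21/5, a_2 = 20/7, so
  g(x) = 20*x^2/7 + 21*x/5 - 108/35.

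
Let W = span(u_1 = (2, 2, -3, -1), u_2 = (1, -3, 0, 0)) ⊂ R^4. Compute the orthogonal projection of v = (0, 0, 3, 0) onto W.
proj_W(v) = (-54/41, -18/41, 135/82, 45/82)

Set up U = [u_1 | ... | u_2] ∈ R^(4×2). The projector onto W = col(U) is P = U (U^T U)^(-1) U^T.
Compute U^T U =
  [18, -4]
  [-4, 10],
and U^T v = (-9, 0).
Solve U^T U · c = U^T v for the coefficients: c = (-45/82, -9/41). The projection is proj_W(v) = U c.
Check: (v - proj_W(v)) · u_1 = 0  (should be 0).
Check: (v - proj_W(v)) · u_2 = 0  (should be 0).
Result: proj_W(v) = (-54/41, -18/41, 135/82, 45/82).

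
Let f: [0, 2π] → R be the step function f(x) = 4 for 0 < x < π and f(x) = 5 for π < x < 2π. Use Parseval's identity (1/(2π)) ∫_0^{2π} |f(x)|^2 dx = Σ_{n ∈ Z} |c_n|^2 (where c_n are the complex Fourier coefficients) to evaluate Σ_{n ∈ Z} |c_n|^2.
Σ |c_n|^2 = 41/2

Parseval equates the L^2 energy of f (normalised by 1/(2π)) with the ℓ^2 sum of its Fourier coefficients: (1/(2π)) ∫_0^{2π} |f|^2 = Σ |c_n|^2.
Compute the left side: (1/(2π)) [∫_0^π 4^2 dx + ∫_π^{2π} 5^2 dx] = (1/(2π)) · (16π + 25π) = (16 + 25)/2 = 41/2.
So Σ_{n ∈ Z} |c_n|^2 = 41/2.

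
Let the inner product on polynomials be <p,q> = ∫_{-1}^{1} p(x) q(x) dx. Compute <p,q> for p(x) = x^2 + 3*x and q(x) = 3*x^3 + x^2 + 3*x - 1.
<p,q> = 28/3

Expand the product: p(x)·q(x) = 3*x^5 + 10*x^4 + 6*x^3 + 8*x^2 - 3*x.
∫_{-1}^{1} of each monomial x^k gives [2/(k+1) if k even, 0 if k odd]. Integrating term-by-term (or equivalently evaluating the antiderivative F(x) = x^6/2 + 2*x^5 + 3*x^4/2 + 8*x^3/3 - 3*x^2/2 at the endpoints):
  F(1) − F(−1) = 31/6 − (-25/6) = 28/3.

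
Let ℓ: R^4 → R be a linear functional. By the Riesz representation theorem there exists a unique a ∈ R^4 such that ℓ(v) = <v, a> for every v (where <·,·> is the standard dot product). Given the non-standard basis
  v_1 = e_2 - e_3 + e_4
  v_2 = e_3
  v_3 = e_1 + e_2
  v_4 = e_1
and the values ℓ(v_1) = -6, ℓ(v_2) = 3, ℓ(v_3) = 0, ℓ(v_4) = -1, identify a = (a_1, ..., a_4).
a = (-1, 1, 3, -4)

Write a = (a_1, ..., a_4) in the standard basis. For each basis vector v_i, ℓ(v_i) = <v_i, a> is a linear equation in the a_j's. Collect the n equations into a matrix system V a = ℓ, where row i of V is v_i (expressed in the standard basis). Since V is invertible (lower-triangular with 1s on the diagonal, up to permutation), solve by back-substitution:
  V =
[[0, 1, -1, 1],
 [0, 0, 1, 0],
 [1, 1, 0, 0],
 [1, 0, 0, 0]]
  V a = (-6, 3, 0, -1)
Solving gives a = (-1, 1, 3, -4).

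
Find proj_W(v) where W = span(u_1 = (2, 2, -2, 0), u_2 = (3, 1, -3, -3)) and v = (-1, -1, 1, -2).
proj_W(v) = (-23/35, -59/35, 23/35, -54/35)

Set up U = [u_1 | ... | u_2] ∈ R^(4×2). The projector onto W = col(U) is P = U (U^T U)^(-1) U^T.
Compute U^T U =
  [12, 14]
  [14, 28],
and U^T v = (-6, -1).
Solve U^T U · c = U^T v for the coefficients: c = (-11/10, 18/35). The projection is proj_W(v) = U c.
Check: (v - proj_W(v)) · u_1 = 0  (should be 0).
Check: (v - proj_W(v)) · u_2 = 0  (should be 0).
Result: proj_W(v) = (-23/35, -59/35, 23/35, -54/35).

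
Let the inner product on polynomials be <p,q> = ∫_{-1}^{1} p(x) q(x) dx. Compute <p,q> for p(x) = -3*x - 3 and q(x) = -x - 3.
<p,q> = 20

Expand the product: p(x)·q(x) = 3*x^2 + 12*x + 9.
∫_{-1}^{1} of each monomial x^k gives [2/(k+1) if k even, 0 if k odd]. Integrating term-by-term (or equivalently evaluating the antiderivative F(x) = x^3 + 6*x^2 + 9*x at the endpoints):
  F(1) − F(−1) = 16 − (-4) = 20.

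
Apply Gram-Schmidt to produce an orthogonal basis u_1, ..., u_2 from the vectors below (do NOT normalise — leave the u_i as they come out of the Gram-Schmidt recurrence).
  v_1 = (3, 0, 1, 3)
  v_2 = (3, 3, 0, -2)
Orthogonal basis:
  u_1 = (3, 0, 1, 3)
  u_2 = (48/19, 3, -3/19, -47/19)

Apply the Gram-Schmidt recurrence
  u_1 = v_1
  u_i = v_i − Σ_{j<i} ((v_i · u_j) / (u_j · u_j)) · u_j.

Step by step this gives:
  u_1 = (3, 0, 1, 3)
  u_2 = (48/19, 3, -3/19, -47/19)

Orthogonality check:
  u_2 · u_1 = 0 (should be 0)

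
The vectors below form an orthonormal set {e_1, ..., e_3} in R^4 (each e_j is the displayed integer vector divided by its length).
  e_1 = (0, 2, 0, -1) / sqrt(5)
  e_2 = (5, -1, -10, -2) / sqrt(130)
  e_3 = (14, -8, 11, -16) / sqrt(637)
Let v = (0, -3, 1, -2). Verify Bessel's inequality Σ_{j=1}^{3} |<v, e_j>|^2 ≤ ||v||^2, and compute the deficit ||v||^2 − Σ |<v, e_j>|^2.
Σ |<v, e_j>|^2 = 1011/98; ||v||^2 = 14; deficit = 361/98

Write each e_j = u_j / sqrt(<u_j, u_j>) where u_j is the displayed integer vector. Then <v, e_j> = <v, u_j> / sqrt(<u_j, u_j>), so |<v, e_j>|^2 = <v, u_j>^2 / <u_j, u_j>.
Coefficients: <v, e_1> = -4/sqrt(5), <v, e_2> = -3/sqrt(130), <v, e_3> = 67/sqrt(637).
Square and sum: Σ |<v, e_j>|^2 = 1011/98.
Compute ||v||^2 = v·v = 14.
Deficit = 14 − 1011/98 = 361/98 ≥ 0, confirming Bessel's inequality. (The deficit equals ||v − Σ <v,e_j> e_j||^2, the squared distance from v to span{e_j}.)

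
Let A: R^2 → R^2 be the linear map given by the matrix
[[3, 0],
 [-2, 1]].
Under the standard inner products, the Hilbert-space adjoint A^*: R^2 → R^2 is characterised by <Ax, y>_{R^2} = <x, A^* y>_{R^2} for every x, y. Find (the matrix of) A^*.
A^* = A^T =
[[3, -2],
 [0, 1]]

For real matrices with standard dot products, the defining identity <Ax, y> = <x, A^* y> gives (Ax)^T y = x^T (A^*) y, i.e. x^T A^T y = x^T (A^*) y. Since this holds for all x, y, we must have A^* = A^T. Therefore
A^* =
[[3, -2],
 [0, 1]].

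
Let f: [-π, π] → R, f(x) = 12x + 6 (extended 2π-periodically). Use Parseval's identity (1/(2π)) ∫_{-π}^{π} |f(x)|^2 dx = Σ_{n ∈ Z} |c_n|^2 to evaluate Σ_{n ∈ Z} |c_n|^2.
Σ |c_n|^2 = 48π^2 + 36

Expand and integrate term by term over [-π, π]:
  ∫ (12x)^2 dx = 144·(2π^3/3); ∫ 2·12·(6)·x dx = 0 (odd integrand); ∫ 6^2 dx = 36·2π.
So (1/(2π)) ∫_{-π}^{π} (12x + 6)^2 dx = 144π^2/3 + 36 = 48π^2 + 36.
Parseval ⇒ Σ |c_n|^2 = 48π^2 + 36.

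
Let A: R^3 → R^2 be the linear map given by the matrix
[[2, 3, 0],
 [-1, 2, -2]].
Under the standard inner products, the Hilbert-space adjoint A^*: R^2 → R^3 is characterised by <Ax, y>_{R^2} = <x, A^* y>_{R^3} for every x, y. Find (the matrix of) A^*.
A^* = A^T =
[[2, -1],
 [3, 2],
 [0, -2]]

For real matrices with standard dot products, the defining identity <Ax, y> = <x, A^* y> gives (Ax)^T y = x^T (A^*) y, i.e. x^T A^T y = x^T (A^*) y. Since this holds for all x, y, we must have A^* = A^T. Therefore
A^* =
[[2, -1],
 [3, 2],
 [0, -2]].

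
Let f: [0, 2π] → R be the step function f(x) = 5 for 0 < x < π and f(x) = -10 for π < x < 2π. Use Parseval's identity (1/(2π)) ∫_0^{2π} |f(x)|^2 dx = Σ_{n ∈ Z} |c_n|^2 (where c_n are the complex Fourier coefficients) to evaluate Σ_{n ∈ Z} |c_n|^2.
Σ |c_n|^2 = 125/2

Parseval equates the L^2 energy of f (normalised by 1/(2π)) with the ℓ^2 sum of its Fourier coefficients: (1/(2π)) ∫_0^{2π} |f|^2 = Σ |c_n|^2.
Compute the left side: (1/(2π)) [∫_0^π 5^2 dx + ∫_π^{2π} (-10)^2 dx] = (1/(2π)) · (25π + 100π) = (25 + 100)/2 = 125/2.
So Σ_{n ∈ Z} |c_n|^2 = 125/2.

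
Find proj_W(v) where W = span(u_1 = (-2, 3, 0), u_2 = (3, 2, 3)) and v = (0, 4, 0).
proj_W(v) = (-108/143, 500/143, 12/11)

Set up U = [u_1 | ... | u_2] ∈ R^(3×2). The projector onto W = col(U) is P = U (U^T U)^(-1) U^T.
Compute U^T U =
  [13, 0]
  [0, 22],
and U^T v = (12, 8).
Solve U^T U · c = U^T v for the coefficients: c = (12/13, 4/11). The projection is proj_W(v) = U c.
Check: (v - proj_W(v)) · u_1 = 0  (should be 0).
Check: (v - proj_W(v)) · u_2 = 0  (should be 0).
Result: proj_W(v) = (-108/143, 500/143, 12/11).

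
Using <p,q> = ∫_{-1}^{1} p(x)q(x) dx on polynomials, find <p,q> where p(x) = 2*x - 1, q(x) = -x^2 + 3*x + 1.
<p,q> = 8/3

Expand the product: p(x)·q(x) = -2*x^3 + 7*x^2 - x - 1.
∫_{-1}^{1} of each monomial x^k gives [2/(k+1) if k even, 0 if k odd]. Integrating term-by-term (or equivalently evaluating the antiderivative F(x) = -x^4/2 + 7*x^3/3 - x^2/2 - x at the endpoints):
  F(1) − F(−1) = 1/3 − (-7/3) = 8/3.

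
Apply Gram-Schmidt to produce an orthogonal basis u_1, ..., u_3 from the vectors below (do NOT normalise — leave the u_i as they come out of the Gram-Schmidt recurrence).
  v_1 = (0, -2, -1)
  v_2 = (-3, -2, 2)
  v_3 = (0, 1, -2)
Orthogonal basis:
  u_1 = (0, -2, -1)
  u_2 = (-3, -6/5, 12/5)
  u_3 = (-10/9, 5/9, -10/9)

Apply the Gram-Schmidt recurrence
  u_1 = v_1
  u_i = v_i − Σ_{j<i} ((v_i · u_j) / (u_j · u_j)) · u_j.

Step by step this gives:
  u_1 = (0, -2, -1)
  u_2 = (-3, -6/5, 12/5)
  u_3 = (-10/9, 5/9, -10/9)

Orthogonality check:
  u_2 · u_1 = 0 (should be 0)
  u_3 · u_1 = 0 (should be 0)
  u_3 · u_2 = 0 (should be 0)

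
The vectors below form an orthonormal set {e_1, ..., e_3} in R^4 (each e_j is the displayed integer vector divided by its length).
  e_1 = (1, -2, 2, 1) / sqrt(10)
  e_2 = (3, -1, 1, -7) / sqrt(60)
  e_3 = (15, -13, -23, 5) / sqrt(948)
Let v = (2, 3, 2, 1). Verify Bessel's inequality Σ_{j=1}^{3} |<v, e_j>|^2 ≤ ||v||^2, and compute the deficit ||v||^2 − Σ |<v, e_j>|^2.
Σ |<v, e_j>|^2 = 443/158; ||v||^2 = 18; deficit = 2401/158

Write each e_j = u_j / sqrt(<u_j, u_j>) where u_j is the displayed integer vector. Then <v, e_j> = <v, u_j> / sqrt(<u_j, u_j>), so |<v, e_j>|^2 = <v, u_j>^2 / <u_j, u_j>.
Coefficients: <v, e_1> = 1/sqrt(10), <v, e_2> = -2/sqrt(60), <v, e_3> = -50/sqrt(948).
Square and sum: Σ |<v, e_j>|^2 = 443/158.
Compute ||v||^2 = v·v = 18.
Deficit = 18 − 443/158 = 2401/158 ≥ 0, confirming Bessel's inequality. (The deficit equals ||v − Σ <v,e_j> e_j||^2, the squared distance from v to span{e_j}.)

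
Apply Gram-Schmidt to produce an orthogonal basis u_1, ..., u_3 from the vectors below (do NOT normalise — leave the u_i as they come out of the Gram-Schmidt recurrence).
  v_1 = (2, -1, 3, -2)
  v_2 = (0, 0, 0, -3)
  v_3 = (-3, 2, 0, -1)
Orthogonal basis:
  u_1 = (2, -1, 3, -2)
  u_2 = (-2/3, 1/3, -1, -7/3)
  u_3 = (-13/7, 10/7, 12/7, 0)

Apply the Gram-Schmidt recurrence
  u_1 = v_1
  u_i = v_i − Σ_{j<i} ((v_i · u_j) / (u_j · u_j)) · u_j.

Step by step this gives:
  u_1 = (2, -1, 3, -2)
  u_2 = (-2/3, 1/3, -1, -7/3)
  u_3 = (-13/7, 10/7, 12/7, 0)

Orthogonality check:
  u_2 · u_1 = 0 (should be 0)
  u_3 · u_1 = 0 (should be 0)
  u_3 · u_2 = 0 (should be 0)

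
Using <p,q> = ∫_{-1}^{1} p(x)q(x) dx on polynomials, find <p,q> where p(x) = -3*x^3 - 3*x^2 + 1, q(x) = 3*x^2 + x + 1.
<p,q> = -14/5

Expand the product: p(x)·q(x) = -9*x^5 - 12*x^4 - 6*x^3 + x + 1.
∫_{-1}^{1} of each monomial x^k gives [2/(k+1) if k even, 0 if k odd]. Integrating term-by-term (or equivalently evaluating the antiderivative F(x) = -3*x^6/2 - 12*x^5/5 - 3*x^4/2 + x^2/2 + x at the endpoints):
  F(1) − F(−1) = -39/10 − (-11/10) = -14/5.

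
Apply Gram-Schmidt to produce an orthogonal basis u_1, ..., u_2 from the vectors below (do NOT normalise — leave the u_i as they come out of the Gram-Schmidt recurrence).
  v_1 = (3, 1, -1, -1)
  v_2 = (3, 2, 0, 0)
Orthogonal basis:
  u_1 = (3, 1, -1, -1)
  u_2 = (1/4, 13/12, 11/12, 11/12)

Apply the Gram-Schmidt recurrence
  u_1 = v_1
  u_i = v_i − Σ_{j<i} ((v_i · u_j) / (u_j · u_j)) · u_j.

Step by step this gives:
  u_1 = (3, 1, -1, -1)
  u_2 = (1/4, 13/12, 11/12, 11/12)

Orthogonality check:
  u_2 · u_1 = 0 (should be 0)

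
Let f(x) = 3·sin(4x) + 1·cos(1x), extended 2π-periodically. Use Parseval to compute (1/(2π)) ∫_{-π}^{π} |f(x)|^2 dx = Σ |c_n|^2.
Σ |c_n|^2 = 5

Expand |f|^2 and use orthogonality of {sin(nx), cos(mx)} on [-π, π]:
  ∫_{-π}^{π} sin(nx)^2 dx = π, ∫ cos(mx)^2 dx = π, and cross terms integrate to 0.
So ∫_{-π}^{π} f(x)^2 dx = 3^2 · π + 1^2 · π = (9 + 1)π.
Divide by 2π: (9 + 1)/2 = 5.
By Parseval, this equals Σ |c_n|^2.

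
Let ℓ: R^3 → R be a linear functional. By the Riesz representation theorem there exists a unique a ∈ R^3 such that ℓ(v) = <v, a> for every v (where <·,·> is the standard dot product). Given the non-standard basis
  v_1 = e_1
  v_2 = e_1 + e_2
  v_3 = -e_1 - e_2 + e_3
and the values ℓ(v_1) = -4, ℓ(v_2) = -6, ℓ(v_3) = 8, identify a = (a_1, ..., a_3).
a = (-4, -2, 2)

Write a = (a_1, ..., a_3) in the standard basis. For each basis vector v_i, ℓ(v_i) = <v_i, a> is a linear equation in the a_j's. Collect the n equations into a matrix system V a = ℓ, where row i of V is v_i (expressed in the standard basis). Since V is invertible (lower-triangular with 1s on the diagonal, up to permutation), solve by back-substitution:
  V =
[[1, 0, 0],
 [1, 1, 0],
 [-1, -1, 1]]
  V a = (-4, -6, 8)
Solving gives a = (-4, -2, 2).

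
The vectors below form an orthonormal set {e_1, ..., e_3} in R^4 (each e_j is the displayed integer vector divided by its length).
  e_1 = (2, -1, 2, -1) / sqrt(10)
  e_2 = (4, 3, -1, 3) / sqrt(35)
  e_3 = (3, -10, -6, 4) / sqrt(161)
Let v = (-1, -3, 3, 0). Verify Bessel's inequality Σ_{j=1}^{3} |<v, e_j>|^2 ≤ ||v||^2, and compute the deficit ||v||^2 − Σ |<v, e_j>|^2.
Σ |<v, e_j>|^2 = 585/46; ||v||^2 = 19; deficit = 289/46

Write each e_j = u_j / sqrt(<u_j, u_j>) where u_j is the displayed integer vector. Then <v, e_j> = <v, u_j> / sqrt(<u_j, u_j>), so |<v, e_j>|^2 = <v, u_j>^2 / <u_j, u_j>.
Coefficients: <v, e_1> = 7/sqrt(10), <v, e_2> = -16/sqrt(35), <v, e_3> = 9/sqrt(161).
Square and sum: Σ |<v, e_j>|^2 = 585/46.
Compute ||v||^2 = v·v = 19.
Deficit = 19 − 585/46 = 289/46 ≥ 0, confirming Bessel's inequality. (The deficit equals ||v − Σ <v,e_j> e_j||^2, the squared distance from v to span{e_j}.)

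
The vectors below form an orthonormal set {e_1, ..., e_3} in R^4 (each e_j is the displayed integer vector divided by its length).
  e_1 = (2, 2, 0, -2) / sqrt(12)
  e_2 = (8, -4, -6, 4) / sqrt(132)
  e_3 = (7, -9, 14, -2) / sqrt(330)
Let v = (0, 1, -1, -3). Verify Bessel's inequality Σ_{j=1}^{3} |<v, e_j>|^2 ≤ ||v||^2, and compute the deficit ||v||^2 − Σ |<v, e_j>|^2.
Σ |<v, e_j>|^2 = 209/30; ||v||^2 = 11; deficit = 121/30

Write each e_j = u_j / sqrt(<u_j, u_j>) where u_j is the displayed integer vector. Then <v, e_j> = <v, u_j> / sqrt(<u_j, u_j>), so |<v, e_j>|^2 = <v, u_j>^2 / <u_j, u_j>.
Coefficients: <v, e_1> = 8/sqrt(12), <v, e_2> = -10/sqrt(132), <v, e_3> = -17/sqrt(330).
Square and sum: Σ |<v, e_j>|^2 = 209/30.
Compute ||v||^2 = v·v = 11.
Deficit = 11 − 209/30 = 121/30 ≥ 0, confirming Bessel's inequality. (The deficit equals ||v − Σ <v,e_j> e_j||^2, the squared distance from v to span{e_j}.)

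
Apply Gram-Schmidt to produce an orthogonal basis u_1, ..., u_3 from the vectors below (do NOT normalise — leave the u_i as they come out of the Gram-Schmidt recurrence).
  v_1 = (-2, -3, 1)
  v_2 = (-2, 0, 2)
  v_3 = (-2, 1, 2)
Orthogonal basis:
  u_1 = (-2, -3, 1)
  u_2 = (-8/7, 9/7, 11/7)
  u_3 = (-3/19, 1/19, -3/19)

Apply the Gram-Schmidt recurrence
  u_1 = v_1
  u_i = v_i − Σ_{j<i} ((v_i · u_j) / (u_j · u_j)) · u_j.

Step by step this gives:
  u_1 = (-2, -3, 1)
  u_2 = (-8/7, 9/7, 11/7)
  u_3 = (-3/19, 1/19, -3/19)

Orthogonality check:
  u_2 · u_1 = 0 (should be 0)
  u_3 · u_1 = 0 (should be 0)
  u_3 · u_2 = 0 (should be 0)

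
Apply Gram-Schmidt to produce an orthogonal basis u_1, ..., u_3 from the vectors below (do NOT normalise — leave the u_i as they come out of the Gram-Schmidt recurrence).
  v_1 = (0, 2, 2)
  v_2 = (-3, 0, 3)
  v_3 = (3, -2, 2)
Orthogonal basis:
  u_1 = (0, 2, 2)
  u_2 = (-3, -3/2, 3/2)
  u_3 = (7/3, -7/3, 7/3)

Apply the Gram-Schmidt recurrence
  u_1 = v_1
  u_i = v_i − Σ_{j<i} ((v_i · u_j) / (u_j · u_j)) · u_j.

Step by step this gives:
  u_1 = (0, 2, 2)
  u_2 = (-3, -3/2, 3/2)
  u_3 = (7/3, -7/3, 7/3)

Orthogonality check:
  u_2 · u_1 = 0 (should be 0)
  u_3 · u_1 = 0 (should be 0)
  u_3 · u_2 = 0 (should be 0)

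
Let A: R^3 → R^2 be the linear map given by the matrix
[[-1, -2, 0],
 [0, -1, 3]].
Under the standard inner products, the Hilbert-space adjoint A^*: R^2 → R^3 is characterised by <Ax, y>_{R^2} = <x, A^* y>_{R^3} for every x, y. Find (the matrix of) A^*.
A^* = A^T =
[[-1, 0],
 [-2, -1],
 [0, 3]]

For real matrices with standard dot products, the defining identity <Ax, y> = <x, A^* y> gives (Ax)^T y = x^T (A^*) y, i.e. x^T A^T y = x^T (A^*) y. Since this holds for all x, y, we must have A^* = A^T. Therefore
A^* =
[[-1, 0],
 [-2, -1],
 [0, 3]].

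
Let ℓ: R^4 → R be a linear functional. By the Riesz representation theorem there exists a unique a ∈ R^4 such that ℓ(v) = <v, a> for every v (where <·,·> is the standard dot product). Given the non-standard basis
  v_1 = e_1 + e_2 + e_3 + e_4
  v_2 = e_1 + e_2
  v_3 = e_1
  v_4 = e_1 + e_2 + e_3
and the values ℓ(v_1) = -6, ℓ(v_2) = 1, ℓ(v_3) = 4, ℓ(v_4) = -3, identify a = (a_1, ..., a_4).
a = (4, -3, -4, -3)

Write a = (a_1, ..., a_4) in the standard basis. For each basis vector v_i, ℓ(v_i) = <v_i, a> is a linear equation in the a_j's. Collect the n equations into a matrix system V a = ℓ, where row i of V is v_i (expressed in the standard basis). Since V is invertible (lower-triangular with 1s on the diagonal, up to permutation), solve by back-substitution:
  V =
[[1, 1, 1, 1],
 [1, 1, 0, 0],
 [1, 0, 0, 0],
 [1, 1, 1, 0]]
  V a = (-6, 1, 4, -3)
Solving gives a = (4, -3, -4, -3).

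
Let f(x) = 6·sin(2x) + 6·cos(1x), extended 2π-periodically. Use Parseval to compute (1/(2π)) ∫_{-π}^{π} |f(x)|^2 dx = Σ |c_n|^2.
Σ |c_n|^2 = 36

Expand |f|^2 and use orthogonality of {sin(nx), cos(mx)} on [-π, π]:
  ∫_{-π}^{π} sin(nx)^2 dx = π, ∫ cos(mx)^2 dx = π, and cross terms integrate to 0.
So ∫_{-π}^{π} f(x)^2 dx = 6^2 · π + 6^2 · π = (36 + 36)π.
Divide by 2π: (36 + 36)/2 = 36.
By Parseval, this equals Σ |c_n|^2.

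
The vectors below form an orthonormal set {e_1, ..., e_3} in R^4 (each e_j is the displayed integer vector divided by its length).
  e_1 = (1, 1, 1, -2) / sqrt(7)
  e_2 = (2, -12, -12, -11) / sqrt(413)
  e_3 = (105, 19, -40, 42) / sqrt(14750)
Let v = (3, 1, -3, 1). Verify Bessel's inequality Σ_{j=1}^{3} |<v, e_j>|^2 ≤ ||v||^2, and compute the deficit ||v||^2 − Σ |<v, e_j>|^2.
Σ |<v, e_j>|^2 = 2212/125; ||v||^2 = 20; deficit = 288/125

Write each e_j = u_j / sqrt(<u_j, u_j>) where u_j is the displayed integer vector. Then <v, e_j> = <v, u_j> / sqrt(<u_j, u_j>), so |<v, e_j>|^2 = <v, u_j>^2 / <u_j, u_j>.
Coefficients: <v, e_1> = -1/sqrt(7), <v, e_2> = 19/sqrt(413), <v, e_3> = 496/sqrt(14750).
Square and sum: Σ |<v, e_j>|^2 = 2212/125.
Compute ||v||^2 = v·v = 20.
Deficit = 20 − 2212/125 = 288/125 ≥ 0, confirming Bessel's inequality. (The deficit equals ||v − Σ <v,e_j> e_j||^2, the squared distance from v to span{e_j}.)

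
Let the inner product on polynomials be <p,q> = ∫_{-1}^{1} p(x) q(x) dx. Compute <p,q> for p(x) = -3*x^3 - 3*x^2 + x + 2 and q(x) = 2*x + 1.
<p,q> = 14/15

Expand the product: p(x)·q(x) = -6*x^4 - 9*x^3 - x^2 + 5*x + 2.
∫_{-1}^{1} of each monomial x^k gives [2/(k+1) if k even, 0 if k odd]. Integrating term-by-term (or equivalently evaluating the antiderivative F(x) = -6*x^5/5 - 9*x^4/4 - x^3/3 + 5*x^2/2 + 2*x at the endpoints):
  F(1) − F(−1) = 43/60 − (-13/60) = 14/15.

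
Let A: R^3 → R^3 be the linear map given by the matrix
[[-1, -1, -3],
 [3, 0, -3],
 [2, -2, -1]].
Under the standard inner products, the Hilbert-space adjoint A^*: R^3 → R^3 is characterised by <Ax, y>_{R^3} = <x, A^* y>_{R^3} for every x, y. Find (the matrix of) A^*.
A^* = A^T =
[[-1, 3, 2],
 [-1, 0, -2],
 [-3, -3, -1]]

For real matrices with standard dot products, the defining identity <Ax, y> = <x, A^* y> gives (Ax)^T y = x^T (A^*) y, i.e. x^T A^T y = x^T (A^*) y. Since this holds for all x, y, we must have A^* = A^T. Therefore
A^* =
[[-1, 3, 2],
 [-1, 0, -2],
 [-3, -3, -1]].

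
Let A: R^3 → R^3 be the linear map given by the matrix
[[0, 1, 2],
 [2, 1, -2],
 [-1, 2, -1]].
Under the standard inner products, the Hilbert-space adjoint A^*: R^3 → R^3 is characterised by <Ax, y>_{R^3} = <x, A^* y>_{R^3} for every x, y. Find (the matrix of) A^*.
A^* = A^T =
[[0, 2, -1],
 [1, 1, 2],
 [2, -2, -1]]

For real matrices with standard dot products, the defining identity <Ax, y> = <x, A^* y> gives (Ax)^T y = x^T (A^*) y, i.e. x^T A^T y = x^T (A^*) y. Since this holds for all x, y, we must have A^* = A^T. Therefore
A^* =
[[0, 2, -1],
 [1, 1, 2],
 [2, -2, -1]].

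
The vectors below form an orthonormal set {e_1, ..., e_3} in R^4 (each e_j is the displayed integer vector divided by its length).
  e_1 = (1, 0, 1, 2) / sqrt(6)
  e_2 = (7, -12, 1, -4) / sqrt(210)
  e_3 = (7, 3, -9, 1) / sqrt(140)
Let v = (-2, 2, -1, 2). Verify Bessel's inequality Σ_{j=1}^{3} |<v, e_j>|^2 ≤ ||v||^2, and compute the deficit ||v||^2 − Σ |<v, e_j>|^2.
Σ |<v, e_j>|^2 = 43/4; ||v||^2 = 13; deficit = 9/4

Write each e_j = u_j / sqrt(<u_j, u_j>) where u_j is the displayed integer vector. Then <v, e_j> = <v, u_j> / sqrt(<u_j, u_j>), so |<v, e_j>|^2 = <v, u_j>^2 / <u_j, u_j>.
Coefficients: <v, e_1> = 1/sqrt(6), <v, e_2> = -47/sqrt(210), <v, e_3> = 3/sqrt(140).
Square and sum: Σ |<v, e_j>|^2 = 43/4.
Compute ||v||^2 = v·v = 13.
Deficit = 13 − 43/4 = 9/4 ≥ 0, confirming Bessel's inequality. (The deficit equals ||v − Σ <v,e_j> e_j||^2, the squared distance from v to span{e_j}.)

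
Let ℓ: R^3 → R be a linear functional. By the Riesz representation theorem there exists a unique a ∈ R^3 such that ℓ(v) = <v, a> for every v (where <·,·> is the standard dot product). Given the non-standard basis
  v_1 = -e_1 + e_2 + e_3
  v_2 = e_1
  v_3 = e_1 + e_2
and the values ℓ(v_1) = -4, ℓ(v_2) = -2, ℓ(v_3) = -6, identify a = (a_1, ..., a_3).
a = (-2, -4, -2)

Write a = (a_1, ..., a_3) in the standard basis. For each basis vector v_i, ℓ(v_i) = <v_i, a> is a linear equation in the a_j's. Collect the n equations into a matrix system V a = ℓ, where row i of V is v_i (expressed in the standard basis). Since V is invertible (lower-triangular with 1s on the diagonal, up to permutation), solve by back-substitution:
  V =
[[-1, 1, 1],
 [1, 0, 0],
 [1, 1, 0]]
  V a = (-4, -2, -6)
Solving gives a = (-2, -4, -2).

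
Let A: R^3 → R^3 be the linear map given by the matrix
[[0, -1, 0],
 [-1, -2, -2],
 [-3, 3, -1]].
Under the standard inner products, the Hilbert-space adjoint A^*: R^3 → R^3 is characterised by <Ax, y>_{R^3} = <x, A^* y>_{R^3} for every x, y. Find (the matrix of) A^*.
A^* = A^T =
[[0, -1, -3],
 [-1, -2, 3],
 [0, -2, -1]]

For real matrices with standard dot products, the defining identity <Ax, y> = <x, A^* y> gives (Ax)^T y = x^T (A^*) y, i.e. x^T A^T y = x^T (A^*) y. Since this holds for all x, y, we must have A^* = A^T. Therefore
A^* =
[[0, -1, -3],
 [-1, -2, 3],
 [0, -2, -1]].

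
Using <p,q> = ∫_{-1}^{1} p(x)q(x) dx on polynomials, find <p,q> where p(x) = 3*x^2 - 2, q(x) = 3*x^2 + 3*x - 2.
<p,q> = 18/5

Expand the product: p(x)·q(x) = 9*x^4 + 9*x^3 - 12*x^2 - 6*x + 4.
∫_{-1}^{1} of each monomial x^k gives [2/(k+1) if k even, 0 if k odd]. Integrating term-by-term (or equivalently evaluating the antiderivative F(x) = 9*x^5/5 + 9*x^4/4 - 4*x^3 - 3*x^2 + 4*x at the endpoints):
  F(1) − F(−1) = 21/20 − (-51/20) = 18/5.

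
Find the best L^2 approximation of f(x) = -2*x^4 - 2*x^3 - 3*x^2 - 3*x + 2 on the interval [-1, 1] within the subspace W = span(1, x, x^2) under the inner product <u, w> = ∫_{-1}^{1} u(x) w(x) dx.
g(x) = -33*x^2/7 - 21*x/5 + 76/35

The best approximation g ∈ W is the orthogonal projection of f onto W. Writing g = a_0 + a_1 x + a_2 x^2, the coefficients solve the normal equations G · a = b where
  G_{ij} = <φ_i, φ_j> and b_i = <f, φ_i>, with φ_0 = 1, φ_1 = x, φ_2 = x^2.
G =
  [2, 0, 2/3]
  [0, 2/3, 0]
  [2/3, 0, 2/5],
b = (6/5, -14/5, -46/105).
Solving gives a_0 = 76/35, a_1 = -21/5, a_2 = -33/7, so
  g(x) = -33*x^2/7 - 21*x/5 + 76/35.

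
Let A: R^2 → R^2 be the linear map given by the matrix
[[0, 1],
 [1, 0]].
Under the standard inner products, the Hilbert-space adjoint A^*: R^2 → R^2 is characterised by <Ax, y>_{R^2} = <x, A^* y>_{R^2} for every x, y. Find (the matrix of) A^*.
A^* = A^T =
[[0, 1],
 [1, 0]]

For real matrices with standard dot products, the defining identity <Ax, y> = <x, A^* y> gives (Ax)^T y = x^T (A^*) y, i.e. x^T A^T y = x^T (A^*) y. Since this holds for all x, y, we must have A^* = A^T. Therefore
A^* =
[[0, 1],
 [1, 0]].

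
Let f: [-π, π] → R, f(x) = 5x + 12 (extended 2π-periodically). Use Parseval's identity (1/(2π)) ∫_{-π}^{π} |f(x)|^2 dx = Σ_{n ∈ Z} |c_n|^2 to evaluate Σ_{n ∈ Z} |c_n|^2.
Σ |c_n|^2 = 25π^2/3 + 144

Expand and integrate term by term over [-π, π]:
  ∫ (5x)^2 dx = 25·(2π^3/3); ∫ 2·5·(12)·x dx = 0 (odd integrand); ∫ 12^2 dx = 144·2π.
So (1/(2π)) ∫_{-π}^{π} (5x + 12)^2 dx = 25π^2/3 + 144 = 25π^2/3 + 144.
Parseval ⇒ Σ |c_n|^2 = 25π^2/3 + 144.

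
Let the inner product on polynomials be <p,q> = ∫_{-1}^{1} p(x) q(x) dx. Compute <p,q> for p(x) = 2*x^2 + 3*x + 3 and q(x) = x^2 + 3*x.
<p,q> = 44/5

Expand the product: p(x)·q(x) = 2*x^4 + 9*x^3 + 12*x^2 + 9*x.
∫_{-1}^{1} of each monomial x^k gives [2/(k+1) if k even, 0 if k odd]. Integrating term-by-term (or equivalently evaluating the antiderivative F(x) = 2*x^5/5 + 9*x^4/4 + 4*x^3 + 9*x^2/2 at the endpoints):
  F(1) − F(−1) = 223/20 − (47/20) = 44/5.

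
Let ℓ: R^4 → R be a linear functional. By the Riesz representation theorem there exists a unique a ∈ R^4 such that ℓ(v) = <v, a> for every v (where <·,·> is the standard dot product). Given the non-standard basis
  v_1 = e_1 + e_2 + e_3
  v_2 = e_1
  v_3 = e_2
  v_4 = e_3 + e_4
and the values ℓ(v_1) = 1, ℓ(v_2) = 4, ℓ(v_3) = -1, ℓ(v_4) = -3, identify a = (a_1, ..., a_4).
a = (4, -1, -2, -1)

Write a = (a_1, ..., a_4) in the standard basis. For each basis vector v_i, ℓ(v_i) = <v_i, a> is a linear equation in the a_j's. Collect the n equations into a matrix system V a = ℓ, where row i of V is v_i (expressed in the standard basis). Since V is invertible (lower-triangular with 1s on the diagonal, up to permutation), solve by back-substitution:
  V =
[[1, 1, 1, 0],
 [1, 0, 0, 0],
 [0, 1, 0, 0],
 [0, 0, 1, 1]]
  V a = (1, 4, -1, -3)
Solving gives a = (4, -1, -2, -1).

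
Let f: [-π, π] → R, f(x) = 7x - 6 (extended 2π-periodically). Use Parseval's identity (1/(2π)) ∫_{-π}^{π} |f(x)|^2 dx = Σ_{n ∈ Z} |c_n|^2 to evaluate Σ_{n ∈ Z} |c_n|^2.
Σ |c_n|^2 = 49π^2/3 + 36

Expand and integrate term by term over [-π, π]:
  ∫ (7x)^2 dx = 49·(2π^3/3); ∫ 2·7·(-6)·x dx = 0 (odd integrand); ∫ (-6)^2 dx = 36·2π.
So (1/(2π)) ∫_{-π}^{π} (7x - 6)^2 dx = 49π^2/3 + 36 = 49π^2/3 + 36.
Parseval ⇒ Σ |c_n|^2 = 49π^2/3 + 36.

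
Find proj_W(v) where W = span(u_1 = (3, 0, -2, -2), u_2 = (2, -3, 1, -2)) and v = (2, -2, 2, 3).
proj_W(v) = (-46/121, -201/121, 17/11, -14/121)

Set up U = [u_1 | ... | u_2] ∈ R^(4×2). The projector onto W = col(U) is P = U (U^T U)^(-1) U^T.
Compute U^T U =
  [17, 8]
  [8, 18],
and U^T v = (-4, 6).
Solve U^T U · c = U^T v for the coefficients: c = (-60/121, 67/121). The projection is proj_W(v) = U c.
Check: (v - proj_W(v)) · u_1 = 0  (should be 0).
Check: (v - proj_W(v)) · u_2 = 0  (should be 0).
Result: proj_W(v) = (-46/121, -201/121, 17/11, -14/121).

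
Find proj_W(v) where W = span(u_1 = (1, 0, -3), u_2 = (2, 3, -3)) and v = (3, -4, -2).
proj_W(v) = (0, -3, -3)

Set up U = [u_1 | ... | u_2] ∈ R^(3×2). The projector onto W = col(U) is P = U (U^T U)^(-1) U^T.
Compute U^T U =
  [10, 11]
  [11, 22],
and U^T v = (9, 0).
Solve U^T U · c = U^T v for the coefficients: c = (2, -1). The projection is proj_W(v) = U c.
Check: (v - proj_W(v)) · u_1 = 0  (should be 0).
Check: (v - proj_W(v)) · u_2 = 0  (should be 0).
Result: proj_W(v) = (0, -3, -3).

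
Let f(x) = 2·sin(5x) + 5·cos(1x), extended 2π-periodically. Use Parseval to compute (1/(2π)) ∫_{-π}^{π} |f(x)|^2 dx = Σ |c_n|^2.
Σ |c_n|^2 = 29/2

Expand |f|^2 and use orthogonality of {sin(nx), cos(mx)} on [-π, π]:
  ∫_{-π}^{π} sin(nx)^2 dx = π, ∫ cos(mx)^2 dx = π, and cross terms integrate to 0.
So ∫_{-π}^{π} f(x)^2 dx = 2^2 · π + 5^2 · π = (4 + 25)π.
Divide by 2π: (4 + 25)/2 = 29/2.
By Parseval, this equals Σ |c_n|^2.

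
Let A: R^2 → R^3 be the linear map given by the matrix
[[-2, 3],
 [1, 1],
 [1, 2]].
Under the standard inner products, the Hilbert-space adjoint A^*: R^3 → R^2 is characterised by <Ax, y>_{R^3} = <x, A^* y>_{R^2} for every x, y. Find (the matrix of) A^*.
A^* = A^T =
[[-2, 1, 1],
 [3, 1, 2]]

For real matrices with standard dot products, the defining identity <Ax, y> = <x, A^* y> gives (Ax)^T y = x^T (A^*) y, i.e. x^T A^T y = x^T (A^*) y. Since this holds for all x, y, we must have A^* = A^T. Therefore
A^* =
[[-2, 1, 1],
 [3, 1, 2]].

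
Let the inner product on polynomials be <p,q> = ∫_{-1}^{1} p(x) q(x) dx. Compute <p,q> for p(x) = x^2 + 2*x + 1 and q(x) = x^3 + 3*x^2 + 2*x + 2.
<p,q> = 12

Expand the product: p(x)·q(x) = x^5 + 5*x^4 + 9*x^3 + 9*x^2 + 6*x + 2.
∫_{-1}^{1} of each monomial x^k gives [2/(k+1) if k even, 0 if k odd]. Integrating term-by-term (or equivalently evaluating the antiderivative F(x) = x^6/6 + x^5 + 9*x^4/4 + 3*x^3 + 3*x^2 + 2*x at the endpoints):
  F(1) − F(−1) = 137/12 − (-7/12) = 12.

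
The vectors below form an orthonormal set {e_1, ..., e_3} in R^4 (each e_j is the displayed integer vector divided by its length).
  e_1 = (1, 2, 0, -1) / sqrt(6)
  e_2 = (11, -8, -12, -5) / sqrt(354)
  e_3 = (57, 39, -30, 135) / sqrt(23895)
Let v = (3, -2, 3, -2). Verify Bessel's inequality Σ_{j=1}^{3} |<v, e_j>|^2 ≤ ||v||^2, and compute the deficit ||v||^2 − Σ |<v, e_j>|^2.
Σ |<v, e_j>|^2 = 209/45; ||v||^2 = 26; deficit = 961/45

Write each e_j = u_j / sqrt(<u_j, u_j>) where u_j is the displayed integer vector. Then <v, e_j> = <v, u_j> / sqrt(<u_j, u_j>), so |<v, e_j>|^2 = <v, u_j>^2 / <u_j, u_j>.
Coefficients: <v, e_1> = 1/sqrt(6), <v, e_2> = 23/sqrt(354), <v, e_3> = -267/sqrt(23895).
Square and sum: Σ |<v, e_j>|^2 = 209/45.
Compute ||v||^2 = v·v = 26.
Deficit = 26 − 209/45 = 961/45 ≥ 0, confirming Bessel's inequality. (The deficit equals ||v − Σ <v,e_j> e_j||^2, the squared distance from v to span{e_j}.)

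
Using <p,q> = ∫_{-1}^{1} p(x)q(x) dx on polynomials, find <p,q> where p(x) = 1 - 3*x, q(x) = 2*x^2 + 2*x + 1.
<p,q> = -2/3

Expand the product: p(x)·q(x) = -6*x^3 - 4*x^2 - x + 1.
∫_{-1}^{1} of each monomial x^k gives [2/(k+1) if k even, 0 if k odd]. Integrating term-by-term (or equivalently evaluating the antiderivative F(x) = -3*x^4/2 - 4*x^3/3 - x^2/2 + x at the endpoints):
  F(1) − F(−1) = -7/3 − (-5/3) = -2/3.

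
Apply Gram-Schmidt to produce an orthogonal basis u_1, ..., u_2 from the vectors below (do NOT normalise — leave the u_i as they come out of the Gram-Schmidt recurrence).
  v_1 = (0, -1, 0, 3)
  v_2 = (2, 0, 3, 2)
Orthogonal basis:
  u_1 = (0, -1, 0, 3)
  u_2 = (2, 3/5, 3, 1/5)

Apply the Gram-Schmidt recurrence
  u_1 = v_1
  u_i = v_i − Σ_{j<i} ((v_i · u_j) / (u_j · u_j)) · u_j.

Step by step this gives:
  u_1 = (0, -1, 0, 3)
  u_2 = (2, 3/5, 3, 1/5)

Orthogonality check:
  u_2 · u_1 = 0 (should be 0)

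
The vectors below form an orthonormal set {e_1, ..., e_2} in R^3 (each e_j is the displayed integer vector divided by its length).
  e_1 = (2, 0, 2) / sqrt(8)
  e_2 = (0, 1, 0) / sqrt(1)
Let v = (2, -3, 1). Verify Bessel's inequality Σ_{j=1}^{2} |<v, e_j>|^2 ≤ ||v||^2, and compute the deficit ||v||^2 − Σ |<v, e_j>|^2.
Σ |<v, e_j>|^2 = 27/2; ||v||^2 = 14; deficit = 1/2

Write each e_j = u_j / sqrt(<u_j, u_j>) where u_j is the displayed integer vector. Then <v, e_j> = <v, u_j> / sqrt(<u_j, u_j>), so |<v, e_j>|^2 = <v, u_j>^2 / <u_j, u_j>.
Coefficients: <v, e_1> = 6/sqrt(8), <v, e_2> = -3/sqrt(1).
Square and sum: Σ |<v, e_j>|^2 = 27/2.
Compute ||v||^2 = v·v = 14.
Deficit = 14 − 27/2 = 1/2 ≥ 0, confirming Bessel's inequality. (The deficit equals ||v − Σ <v,e_j> e_j||^2, the squared distance from v to span{e_j}.)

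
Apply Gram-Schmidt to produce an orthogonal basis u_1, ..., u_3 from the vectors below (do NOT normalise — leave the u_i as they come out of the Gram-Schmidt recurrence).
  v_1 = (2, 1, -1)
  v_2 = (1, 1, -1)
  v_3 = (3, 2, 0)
Orthogonal basis:
  u_1 = (2, 1, -1)
  u_2 = (-1/3, 1/3, -1/3)
  u_3 = (0, 1, 1)

Apply the Gram-Schmidt recurrence
  u_1 = v_1
  u_i = v_i − Σ_{j<i} ((v_i · u_j) / (u_j · u_j)) · u_j.

Step by step this gives:
  u_1 = (2, 1, -1)
  u_2 = (-1/3, 1/3, -1/3)
  u_3 = (0, 1, 1)

Orthogonality check:
  u_2 · u_1 = 0 (should be 0)
  u_3 · u_1 = 0 (should be 0)
  u_3 · u_2 = 0 (should be 0)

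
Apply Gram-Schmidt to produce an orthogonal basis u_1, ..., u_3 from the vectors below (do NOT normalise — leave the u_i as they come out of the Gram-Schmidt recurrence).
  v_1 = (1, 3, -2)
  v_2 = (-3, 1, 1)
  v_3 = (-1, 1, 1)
Orthogonal basis:
  u_1 = (1, 3, -2)
  u_2 = (-20/7, 10/7, 5/7)
  u_3 = (1/3, 1/3, 2/3)

Apply the Gram-Schmidt recurrence
  u_1 = v_1
  u_i = v_i − Σ_{j<i} ((v_i · u_j) / (u_j · u_j)) · u_j.

Step by step this gives:
  u_1 = (1, 3, -2)
  u_2 = (-20/7, 10/7, 5/7)
  u_3 = (1/3, 1/3, 2/3)

Orthogonality check:
  u_2 · u_1 = 0 (should be 0)
  u_3 · u_1 = 0 (should be 0)
  u_3 · u_2 = 0 (should be 0)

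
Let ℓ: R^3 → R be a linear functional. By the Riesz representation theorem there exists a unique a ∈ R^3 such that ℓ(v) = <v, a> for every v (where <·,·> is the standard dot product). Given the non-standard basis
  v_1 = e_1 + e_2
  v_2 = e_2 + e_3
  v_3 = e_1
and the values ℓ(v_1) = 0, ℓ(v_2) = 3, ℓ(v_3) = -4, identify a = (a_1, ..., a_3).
a = (-4, 4, -1)

Write a = (a_1, ..., a_3) in the standard basis. For each basis vector v_i, ℓ(v_i) = <v_i, a> is a linear equation in the a_j's. Collect the n equations into a matrix system V a = ℓ, where row i of V is v_i (expressed in the standard basis). Since V is invertible (lower-triangular with 1s on the diagonal, up to permutation), solve by back-substitution:
  V =
[[1, 1, 0],
 [0, 1, 1],
 [1, 0, 0]]
  V a = (0, 3, -4)
Solving gives a = (-4, 4, -1).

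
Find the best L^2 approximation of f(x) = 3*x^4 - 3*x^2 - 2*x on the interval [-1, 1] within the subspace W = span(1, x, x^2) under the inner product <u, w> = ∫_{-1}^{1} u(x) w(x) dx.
g(x) = -3*x^2/7 - 2*x - 9/35

The best approximation g ∈ W is the orthogonal projection of f onto W. Writing g = a_0 + a_1 x + a_2 x^2, the coefficients solve the normal equations G · a = b where
  G_{ij} = <φ_i, φ_j> and b_i = <f, φ_i>, with φ_0 = 1, φ_1 = x, φ_2 = x^2.
G =
  [2, 0, 2/3]
  [0, 2/3, 0]
  [2/3, 0, 2/5],
b = (-4/5, -4/3, -12/35).
Solving gives a_0 = -9/35, a_1 = -2, a_2 = -3/7, so
  g(x) = -3*x^2/7 - 2*x - 9/35.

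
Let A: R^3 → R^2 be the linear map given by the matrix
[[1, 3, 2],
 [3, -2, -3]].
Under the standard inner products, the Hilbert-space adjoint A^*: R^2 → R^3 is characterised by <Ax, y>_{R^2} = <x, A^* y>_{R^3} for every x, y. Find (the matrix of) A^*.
A^* = A^T =
[[1, 3],
 [3, -2],
 [2, -3]]

For real matrices with standard dot products, the defining identity <Ax, y> = <x, A^* y> gives (Ax)^T y = x^T (A^*) y, i.e. x^T A^T y = x^T (A^*) y. Since this holds for all x, y, we must have A^* = A^T. Therefore
A^* =
[[1, 3],
 [3, -2],
 [2, -3]].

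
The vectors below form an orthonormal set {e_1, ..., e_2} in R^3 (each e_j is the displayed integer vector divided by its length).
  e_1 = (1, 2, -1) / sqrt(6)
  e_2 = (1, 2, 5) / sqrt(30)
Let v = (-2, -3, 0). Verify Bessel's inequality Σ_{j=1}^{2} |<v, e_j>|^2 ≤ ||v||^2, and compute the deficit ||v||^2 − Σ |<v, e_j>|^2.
Σ |<v, e_j>|^2 = 64/5; ||v||^2 = 13; deficit = 1/5

Write each e_j = u_j / sqrt(<u_j, u_j>) where u_j is the displayed integer vector. Then <v, e_j> = <v, u_j> / sqrt(<u_j, u_j>), so |<v, e_j>|^2 = <v, u_j>^2 / <u_j, u_j>.
Coefficients: <v, e_1> = -8/sqrt(6), <v, e_2> = -8/sqrt(30).
Square and sum: Σ |<v, e_j>|^2 = 64/5.
Compute ||v||^2 = v·v = 13.
Deficit = 13 − 64/5 = 1/5 ≥ 0, confirming Bessel's inequality. (The deficit equals ||v − Σ <v,e_j> e_j||^2, the squared distance from v to span{e_j}.)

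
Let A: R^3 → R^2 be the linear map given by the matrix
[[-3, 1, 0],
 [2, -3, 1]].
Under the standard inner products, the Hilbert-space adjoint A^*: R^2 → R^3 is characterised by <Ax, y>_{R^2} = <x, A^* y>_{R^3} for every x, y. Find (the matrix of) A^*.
A^* = A^T =
[[-3, 2],
 [1, -3],
 [0, 1]]

For real matrices with standard dot products, the defining identity <Ax, y> = <x, A^* y> gives (Ax)^T y = x^T (A^*) y, i.e. x^T A^T y = x^T (A^*) y. Since this holds for all x, y, we must have A^* = A^T. Therefore
A^* =
[[-3, 2],
 [1, -3],
 [0, 1]].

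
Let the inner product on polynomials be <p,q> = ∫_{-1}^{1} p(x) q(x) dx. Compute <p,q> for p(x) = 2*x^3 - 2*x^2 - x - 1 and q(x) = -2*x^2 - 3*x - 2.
<p,q> = 46/5

Expand the product: p(x)·q(x) = -4*x^5 - 2*x^4 + 4*x^3 + 9*x^2 + 5*x + 2.
∫_{-1}^{1} of each monomial x^k gives [2/(k+1) if k even, 0 if k odd]. Integrating term-by-term (or equivalently evaluating the antiderivative F(x) = -2*x^6/3 - 2*x^5/5 + x^4 + 3*x^3 + 5*x^2/2 + 2*x at the endpoints):
  F(1) − F(−1) = 223/30 − (-53/30) = 46/5.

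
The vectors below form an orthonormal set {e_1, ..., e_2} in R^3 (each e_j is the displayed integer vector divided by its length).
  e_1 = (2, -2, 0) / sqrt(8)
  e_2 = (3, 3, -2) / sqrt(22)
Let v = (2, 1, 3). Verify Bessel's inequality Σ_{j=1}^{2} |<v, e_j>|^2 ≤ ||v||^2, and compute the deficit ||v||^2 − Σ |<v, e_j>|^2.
Σ |<v, e_j>|^2 = 10/11; ||v||^2 = 14; deficit = 144/11

Write each e_j = u_j / sqrt(<u_j, u_j>) where u_j is the displayed integer vector. Then <v, e_j> = <v, u_j> / sqrt(<u_j, u_j>), so |<v, e_j>|^2 = <v, u_j>^2 / <u_j, u_j>.
Coefficients: <v, e_1> = 2/sqrt(8), <v, e_2> = 3/sqrt(22).
Square and sum: Σ |<v, e_j>|^2 = 10/11.
Compute ||v||^2 = v·v = 14.
Deficit = 14 − 10/11 = 144/11 ≥ 0, confirming Bessel's inequality. (The deficit equals ||v − Σ <v,e_j> e_j||^2, the squared distance from v to span{e_j}.)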